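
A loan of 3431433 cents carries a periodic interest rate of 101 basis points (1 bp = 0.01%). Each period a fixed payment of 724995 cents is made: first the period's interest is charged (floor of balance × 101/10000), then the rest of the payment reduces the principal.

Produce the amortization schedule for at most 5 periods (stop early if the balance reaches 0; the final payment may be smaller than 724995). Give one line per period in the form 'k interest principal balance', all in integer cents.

1. interest=⌊3431433·101/10000⌋=34657; principal=724995-34657=690338; balance=3431433-690338=2741095
2. interest=⌊2741095·101/10000⌋=27685; principal=724995-27685=697310; balance=2741095-697310=2043785
3. interest=⌊2043785·101/10000⌋=20642; principal=724995-20642=704353; balance=2043785-704353=1339432
4. interest=⌊1339432·101/10000⌋=13528; principal=724995-13528=711467; balance=1339432-711467=627965
5. interest=⌊627965·101/10000⌋=6342; principal=min(724995-6342,627965)=627965; balance=627965-627965=0

1 34657 690338 2741095
2 27685 697310 2043785
3 20642 704353 1339432
4 13528 711467 627965
5 6342 627965 0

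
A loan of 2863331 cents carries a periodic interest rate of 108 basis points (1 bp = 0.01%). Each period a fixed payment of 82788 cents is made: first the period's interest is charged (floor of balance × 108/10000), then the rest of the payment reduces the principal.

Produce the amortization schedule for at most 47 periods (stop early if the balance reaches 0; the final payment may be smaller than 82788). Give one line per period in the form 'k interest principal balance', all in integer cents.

1. interest=⌊2863331·108/10000⌋=30923; principal=82788-30923=51865; balance=2863331-51865=2811466
2. interest=⌊2811466·108/10000⌋=30363; principal=82788-30363=52425; balance=2811466-52425=2759041
3. interest=⌊2759041·108/10000⌋=29797; principal=82788-29797=52991; balance=2759041-52991=2706050
4. interest=⌊2706050·108/10000⌋=29225; principal=82788-29225=53563; balance=2706050-53563=2652487
5. interest=⌊2652487·108/10000⌋=28646; principal=82788-28646=54142; balance=2652487-54142=2598345
6. interest=⌊2598345·108/10000⌋=28062; principal=82788-28062=54726; balance=2598345-54726=2543619
7. interest=⌊2543619·108/10000⌋=27471; principal=82788-27471=55317; balance=2543619-55317=2488302
8. interest=⌊2488302·108/10000⌋=26873; principal=82788-26873=55915; balance=2488302-55915=2432387
9. interest=⌊2432387·108/10000⌋=26269; principal=82788-26269=56519; balance=2432387-56519=2375868
10. interest=⌊2375868·108/10000⌋=25659; principal=82788-25659=57129; balance=2375868-57129=2318739
11. interest=⌊2318739·108/10000⌋=25042; principal=82788-25042=57746; balance=2318739-57746=2260993
12. interest=⌊2260993·108/10000⌋=24418; principal=82788-24418=58370; balance=2260993-58370=2202623
13. interest=⌊2202623·108/10000⌋=23788; principal=82788-23788=59000; balance=2202623-59000=2143623
14. interest=⌊2143623·108/10000⌋=23151; principal=82788-23151=59637; balance=2143623-59637=2083986
15. interest=⌊2083986·108/10000⌋=22507; principal=82788-22507=60281; balance=2083986-60281=2023705
16. interest=⌊2023705·108/10000⌋=21856; principal=82788-21856=60932; balance=2023705-60932=1962773
17. interest=⌊1962773·108/10000⌋=21197; principal=82788-21197=61591; balance=1962773-61591=1901182
18. interest=⌊1901182·108/10000⌋=20532; principal=82788-20532=62256; balance=1901182-62256=1838926
19. interest=⌊1838926·108/10000⌋=19860; principal=82788-19860=62928; balance=1838926-62928=1775998
20. interest=⌊1775998·108/10000⌋=19180; principal=82788-19180=63608; balance=1775998-63608=1712390
21. interest=⌊1712390·108/10000⌋=18493; principal=82788-18493=64295; balance=1712390-64295=1648095
22. interest=⌊1648095·108/10000⌋=17799; principal=82788-17799=64989; balance=1648095-64989=1583106
23. interest=⌊1583106·108/10000⌋=17097; principal=82788-17097=65691; balance=1583106-65691=1517415
24. interest=⌊1517415·108/10000⌋=16388; principal=82788-16388=66400; balance=1517415-66400=1451015
25. interest=⌊1451015·108/10000⌋=15670; principal=82788-15670=67118; balance=1451015-67118=1383897
26. interest=⌊1383897·108/10000⌋=14946; principal=82788-14946=67842; balance=1383897-67842=1316055
27. interest=⌊1316055·108/10000⌋=14213; principal=82788-14213=68575; balance=1316055-68575=1247480
28. interest=⌊1247480·108/10000⌋=13472; principal=82788-13472=69316; balance=1247480-69316=1178164
29. interest=⌊1178164·108/10000⌋=12724; principal=82788-12724=70064; balance=1178164-70064=1108100
30. interest=⌊1108100·108/10000⌋=11967; principal=82788-11967=70821; balance=1108100-70821=1037279
31. interest=⌊1037279·108/10000⌋=11202; principal=82788-11202=71586; balance=1037279-71586=965693
32. interest=⌊965693·108/10000⌋=10429; principal=82788-10429=72359; balance=965693-72359=893334
33. interest=⌊893334·108/10000⌋=9648; principal=82788-9648=73140; balance=893334-73140=820194
34. interest=⌊820194·108/10000⌋=8858; principal=82788-8858=73930; balance=820194-73930=746264
35. interest=⌊746264·108/10000⌋=8059; principal=82788-8059=74729; balance=746264-74729=671535
36. interest=⌊671535·108/10000⌋=7252; principal=82788-7252=75536; balance=671535-75536=595999
37. interest=⌊595999·108/10000⌋=6436; principal=82788-6436=76352; balance=595999-76352=519647
38. interest=⌊519647·108/10000⌋=5612; principal=82788-5612=77176; balance=519647-77176=442471
39. interest=⌊442471·108/10000⌋=4778; principal=82788-4778=78010; balance=442471-78010=364461
40. interest=⌊364461·108/10000⌋=3936; principal=82788-3936=78852; balance=364461-78852=285609
41. interest=⌊285609·108/10000⌋=3084; principal=82788-3084=79704; balance=285609-79704=205905
42. interest=⌊205905·108/10000⌋=2223; principal=82788-2223=80565; balance=205905-80565=125340
43. interest=⌊125340·108/10000⌋=1353; principal=82788-1353=81435; balance=125340-81435=43905
44. interest=⌊43905·108/10000⌋=474; principal=min(82788-474,43905)=43905; balance=43905-43905=0

1 30923 51865 2811466
2 30363 52425 2759041
3 29797 52991 2706050
4 29225 53563 2652487
5 28646 54142 2598345
6 28062 54726 2543619
7 27471 55317 2488302
8 26873 55915 2432387
9 26269 56519 2375868
10 25659 57129 2318739
11 25042 57746 2260993
12 24418 58370 2202623
13 23788 59000 2143623
14 23151 59637 2083986
15 22507 60281 2023705
16 21856 60932 1962773
17 21197 61591 1901182
18 20532 62256 1838926
19 19860 62928 1775998
20 19180 63608 1712390
21 18493 64295 1648095
22 17799 64989 1583106
23 17097 65691 1517415
24 16388 66400 1451015
25 15670 67118 1383897
26 14946 67842 1316055
27 14213 68575 1247480
28 13472 69316 1178164
29 12724 70064 1108100
30 11967 70821 1037279
31 11202 71586 965693
32 10429 72359 893334
33 9648 73140 820194
34 8858 73930 746264
35 8059 74729 671535
36 7252 75536 595999
37 6436 76352 519647
38 5612 77176 442471
39 4778 78010 364461
40 3936 78852 285609
41 3084 79704 205905
42 2223 80565 125340
43 1353 81435 43905
44 474 43905 0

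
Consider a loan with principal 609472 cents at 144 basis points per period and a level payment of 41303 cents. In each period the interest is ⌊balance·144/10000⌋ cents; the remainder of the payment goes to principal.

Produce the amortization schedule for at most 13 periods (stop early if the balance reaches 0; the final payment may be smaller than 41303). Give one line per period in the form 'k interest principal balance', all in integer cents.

1 8776 32527 576945
2 8308 32995 543950
3 7832 33471 510479
4 7350 33953 476526
5 6861 34442 442084
6 6366 34937 407147
7 5862 35441 371706
8 5352 35951 335755
9 4834 36469 299286
10 4309 36994 262292
11 3777 37526 224766
12 3236 38067 186699
13 2688 38615 148084

1. interest=⌊609472·144/10000⌋=8776; principal=41303-8776=32527; balance=609472-32527=576945
2. interest=⌊576945·144/10000⌋=8308; principal=41303-8308=32995; balance=576945-32995=543950
3. interest=⌊543950·144/10000⌋=7832; principal=41303-7832=33471; balance=543950-33471=510479
4. interest=⌊510479·144/10000⌋=7350; principal=41303-7350=33953; balance=510479-33953=476526
5. interest=⌊476526·144/10000⌋=6861; principal=41303-6861=34442; balance=476526-34442=442084
6. interest=⌊442084·144/10000⌋=6366; principal=41303-6366=34937; balance=442084-34937=407147
7. interest=⌊407147·144/10000⌋=5862; principal=41303-5862=35441; balance=407147-35441=371706
8. interest=⌊371706·144/10000⌋=5352; principal=41303-5352=35951; balance=371706-35951=335755
9. interest=⌊335755·144/10000⌋=4834; principal=41303-4834=36469; balance=335755-36469=299286
10. interest=⌊299286·144/10000⌋=4309; principal=41303-4309=36994; balance=299286-36994=262292
11. interest=⌊262292·144/10000⌋=3777; principal=41303-3777=37526; balance=262292-37526=224766
12. interest=⌊224766·144/10000⌋=3236; principal=41303-3236=38067; balance=224766-38067=186699
13. interest=⌊186699·144/10000⌋=2688; principal=41303-2688=38615; balance=186699-38615=148084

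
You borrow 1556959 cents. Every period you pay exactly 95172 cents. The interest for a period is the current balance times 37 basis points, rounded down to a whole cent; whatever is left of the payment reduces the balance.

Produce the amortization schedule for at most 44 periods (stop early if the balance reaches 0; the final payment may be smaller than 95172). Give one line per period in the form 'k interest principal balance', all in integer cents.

1. interest=⌊1556959·37/10000⌋=5760; principal=95172-5760=89412; balance=1556959-89412=1467547
2. interest=⌊1467547·37/10000⌋=5429; principal=95172-5429=89743; balance=1467547-89743=1377804
3. interest=⌊1377804·37/10000⌋=5097; principal=95172-5097=90075; balance=1377804-90075=1287729
4. interest=⌊1287729·37/10000⌋=4764; principal=95172-4764=90408; balance=1287729-90408=1197321
5. interest=⌊1197321·37/10000⌋=4430; principal=95172-4430=90742; balance=1197321-90742=1106579
6. interest=⌊1106579·37/10000⌋=4094; principal=95172-4094=91078; balance=1106579-91078=1015501
7. interest=⌊1015501·37/10000⌋=3757; principal=95172-3757=91415; balance=1015501-91415=924086
8. interest=⌊924086·37/10000⌋=3419; principal=95172-3419=91753; balance=924086-91753=832333
9. interest=⌊832333·37/10000⌋=3079; principal=95172-3079=92093; balance=832333-92093=740240
10. interest=⌊740240·37/10000⌋=2738; principal=95172-2738=92434; balance=740240-92434=647806
11. interest=⌊647806·37/10000⌋=2396; principal=95172-2396=92776; balance=647806-92776=555030
12. interest=⌊555030·37/10000⌋=2053; principal=95172-2053=93119; balance=555030-93119=461911
13. interest=⌊461911·37/10000⌋=1709; principal=95172-1709=93463; balance=461911-93463=368448
14. interest=⌊368448·37/10000⌋=1363; principal=95172-1363=93809; balance=368448-93809=274639
15. interest=⌊274639·37/10000⌋=1016; principal=95172-1016=94156; balance=274639-94156=180483
16. interest=⌊180483·37/10000⌋=667; principal=95172-667=94505; balance=180483-94505=85978
17. interest=⌊85978·37/10000⌋=318; principal=min(95172-318,85978)=85978; balance=85978-85978=0

1 5760 89412 1467547
2 5429 89743 1377804
3 5097 90075 1287729
4 4764 90408 1197321
5 4430 90742 1106579
6 4094 91078 1015501
7 3757 91415 924086
8 3419 91753 832333
9 3079 92093 740240
10 2738 92434 647806
11 2396 92776 555030
12 2053 93119 461911
13 1709 93463 368448
14 1363 93809 274639
15 1016 94156 180483
16 667 94505 85978
17 318 85978 0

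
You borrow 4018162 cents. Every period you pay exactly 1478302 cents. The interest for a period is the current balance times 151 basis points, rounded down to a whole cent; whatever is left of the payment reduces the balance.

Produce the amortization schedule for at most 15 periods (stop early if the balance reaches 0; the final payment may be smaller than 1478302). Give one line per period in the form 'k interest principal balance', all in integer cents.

1. interest=⌊4018162·151/10000⌋=60674; principal=1478302-60674=1417628; balance=4018162-1417628=2600534
2. interest=⌊2600534·151/10000⌋=39268; principal=1478302-39268=1439034; balance=2600534-1439034=1161500
3. interest=⌊1161500·151/10000⌋=17538; principal=min(1478302-17538,1161500)=1161500; balance=1161500-1161500=0

1 60674 1417628 2600534
2 39268 1439034 1161500
3 17538 1161500 0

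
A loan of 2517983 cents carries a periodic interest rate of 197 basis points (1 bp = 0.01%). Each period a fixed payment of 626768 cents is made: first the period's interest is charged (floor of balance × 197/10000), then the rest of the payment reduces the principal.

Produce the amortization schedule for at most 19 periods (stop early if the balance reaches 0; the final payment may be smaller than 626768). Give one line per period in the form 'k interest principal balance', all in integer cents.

1 49604 577164 1940819
2 38234 588534 1352285
3 26640 600128 752157
4 14817 611951 140206
5 2762 140206 0

1. interest=⌊2517983·197/10000⌋=49604; principal=626768-49604=577164; balance=2517983-577164=1940819
2. interest=⌊1940819·197/10000⌋=38234; principal=626768-38234=588534; balance=1940819-588534=1352285
3. interest=⌊1352285·197/10000⌋=26640; principal=626768-26640=600128; balance=1352285-600128=752157
4. interest=⌊752157·197/10000⌋=14817; principal=626768-14817=611951; balance=752157-611951=140206
5. interest=⌊140206·197/10000⌋=2762; principal=min(626768-2762,140206)=140206; balance=140206-140206=0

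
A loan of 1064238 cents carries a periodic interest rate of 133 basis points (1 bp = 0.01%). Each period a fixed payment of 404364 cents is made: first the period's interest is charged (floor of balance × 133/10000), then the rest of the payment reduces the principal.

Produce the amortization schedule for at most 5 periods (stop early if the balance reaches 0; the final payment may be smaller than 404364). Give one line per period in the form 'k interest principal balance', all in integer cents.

1. interest=⌊1064238·133/10000⌋=14154; principal=404364-14154=390210; balance=1064238-390210=674028
2. interest=⌊674028·133/10000⌋=8964; principal=404364-8964=395400; balance=674028-395400=278628
3. interest=⌊278628·133/10000⌋=3705; principal=min(404364-3705,278628)=278628; balance=278628-278628=0

1 14154 390210 674028
2 8964 395400 278628
3 3705 278628 0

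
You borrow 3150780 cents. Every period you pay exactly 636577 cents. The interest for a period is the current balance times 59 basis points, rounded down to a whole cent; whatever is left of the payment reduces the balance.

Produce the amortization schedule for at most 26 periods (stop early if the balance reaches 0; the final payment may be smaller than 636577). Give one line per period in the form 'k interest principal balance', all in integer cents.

1 18589 617988 2532792
2 14943 621634 1911158
3 11275 625302 1285856
4 7586 628991 656865
5 3875 632702 24163
6 142 24163 0

1. interest=⌊3150780·59/10000⌋=18589; principal=636577-18589=617988; balance=3150780-617988=2532792
2. interest=⌊2532792·59/10000⌋=14943; principal=636577-14943=621634; balance=2532792-621634=1911158
3. interest=⌊1911158·59/10000⌋=11275; principal=636577-11275=625302; balance=1911158-625302=1285856
4. interest=⌊1285856·59/10000⌋=7586; principal=636577-7586=628991; balance=1285856-628991=656865
5. interest=⌊656865·59/10000⌋=3875; principal=636577-3875=632702; balance=656865-632702=24163
6. interest=⌊24163·59/10000⌋=142; principal=min(636577-142,24163)=24163; balance=24163-24163=0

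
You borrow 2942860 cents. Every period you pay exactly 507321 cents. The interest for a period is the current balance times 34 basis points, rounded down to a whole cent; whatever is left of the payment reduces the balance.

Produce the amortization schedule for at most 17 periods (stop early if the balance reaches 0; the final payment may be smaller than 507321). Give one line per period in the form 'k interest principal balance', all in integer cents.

1 10005 497316 2445544
2 8314 499007 1946537
3 6618 500703 1445834
4 4915 502406 943428
5 3207 504114 439314
6 1493 439314 0

1. interest=⌊2942860·34/10000⌋=10005; principal=507321-10005=497316; balance=2942860-497316=2445544
2. interest=⌊2445544·34/10000⌋=8314; principal=507321-8314=499007; balance=2445544-499007=1946537
3. interest=⌊1946537·34/10000⌋=6618; principal=507321-6618=500703; balance=1946537-500703=1445834
4. interest=⌊1445834·34/10000⌋=4915; principal=507321-4915=502406; balance=1445834-502406=943428
5. interest=⌊943428·34/10000⌋=3207; principal=507321-3207=504114; balance=943428-504114=439314
6. interest=⌊439314·34/10000⌋=1493; principal=min(507321-1493,439314)=439314; balance=439314-439314=0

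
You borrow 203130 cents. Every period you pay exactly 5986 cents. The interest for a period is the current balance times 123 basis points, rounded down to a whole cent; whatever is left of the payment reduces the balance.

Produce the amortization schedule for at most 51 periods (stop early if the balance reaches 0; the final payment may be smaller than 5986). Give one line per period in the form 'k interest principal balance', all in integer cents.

1. interest=⌊203130·123/10000⌋=2498; principal=5986-2498=3488; balance=203130-3488=199642
2. interest=⌊199642·123/10000⌋=2455; principal=5986-2455=3531; balance=199642-3531=196111
3. interest=⌊196111·123/10000⌋=2412; principal=5986-2412=3574; balance=196111-3574=192537
4. interest=⌊192537·123/10000⌋=2368; principal=5986-2368=3618; balance=192537-3618=188919
5. interest=⌊188919·123/10000⌋=2323; principal=5986-2323=3663; balance=188919-3663=185256
6. interest=⌊185256·123/10000⌋=2278; principal=5986-2278=3708; balance=185256-3708=181548
7. interest=⌊181548·123/10000⌋=2233; principal=5986-2233=3753; balance=181548-3753=177795
8. interest=⌊177795·123/10000⌋=2186; principal=5986-2186=3800; balance=177795-3800=173995
9. interest=⌊173995·123/10000⌋=2140; principal=5986-2140=3846; balance=173995-3846=170149
10. interest=⌊170149·123/10000⌋=2092; principal=5986-2092=3894; balance=170149-3894=166255
11. interest=⌊166255·123/10000⌋=2044; principal=5986-2044=3942; balance=166255-3942=162313
12. interest=⌊162313·123/10000⌋=1996; principal=5986-1996=3990; balance=162313-3990=158323
13. interest=⌊158323·123/10000⌋=1947; principal=5986-1947=4039; balance=158323-4039=154284
14. interest=⌊154284·123/10000⌋=1897; principal=5986-1897=4089; balance=154284-4089=150195
15. interest=⌊150195·123/10000⌋=1847; principal=5986-1847=4139; balance=150195-4139=146056
16. interest=⌊146056·123/10000⌋=1796; principal=5986-1796=4190; balance=146056-4190=141866
17. interest=⌊141866·123/10000⌋=1744; principal=5986-1744=4242; balance=141866-4242=137624
18. interest=⌊137624·123/10000⌋=1692; principal=5986-1692=4294; balance=137624-4294=133330
19. interest=⌊133330·123/10000⌋=1639; principal=5986-1639=4347; balance=133330-4347=128983
20. interest=⌊128983·123/10000⌋=1586; principal=5986-1586=4400; balance=128983-4400=124583
21. interest=⌊124583·123/10000⌋=1532; principal=5986-1532=4454; balance=124583-4454=120129
22. interest=⌊120129·123/10000⌋=1477; principal=5986-1477=4509; balance=120129-4509=115620
23. interest=⌊115620·123/10000⌋=1422; principal=5986-1422=4564; balance=115620-4564=111056
24. interest=⌊111056·123/10000⌋=1365; principal=5986-1365=4621; balance=111056-4621=106435
25. interest=⌊106435·123/10000⌋=1309; principal=5986-1309=4677; balance=106435-4677=101758
26. interest=⌊101758·123/10000⌋=1251; principal=5986-1251=4735; balance=101758-4735=97023
27. interest=⌊97023·123/10000⌋=1193; principal=5986-1193=4793; balance=97023-4793=92230
28. interest=⌊92230·123/10000⌋=1134; principal=5986-1134=4852; balance=92230-4852=87378
29. interest=⌊87378·123/10000⌋=1074; principal=5986-1074=4912; balance=87378-4912=82466
30. interest=⌊82466·123/10000⌋=1014; principal=5986-1014=4972; balance=82466-4972=77494
31. interest=⌊77494·123/10000⌋=953; principal=5986-953=5033; balance=77494-5033=72461
32. interest=⌊72461·123/10000⌋=891; principal=5986-891=5095; balance=72461-5095=67366
33. interest=⌊67366·123/10000⌋=828; principal=5986-828=5158; balance=67366-5158=62208
34. interest=⌊62208·123/10000⌋=765; principal=5986-765=5221; balance=62208-5221=56987
35. interest=⌊56987·123/10000⌋=700; principal=5986-700=5286; balance=56987-5286=51701
36. interest=⌊51701·123/10000⌋=635; principal=5986-635=5351; balance=51701-5351=46350
37. interest=⌊46350·123/10000⌋=570; principal=5986-570=5416; balance=46350-5416=40934
38. interest=⌊40934·123/10000⌋=503; principal=5986-503=5483; balance=40934-5483=35451
39. interest=⌊35451·123/10000⌋=436; principal=5986-436=5550; balance=35451-5550=29901
40. interest=⌊29901·123/10000⌋=367; principal=5986-367=5619; balance=29901-5619=24282
41. interest=⌊24282·123/10000⌋=298; principal=5986-298=5688; balance=24282-5688=18594
42. interest=⌊18594·123/10000⌋=228; principal=5986-228=5758; balance=18594-5758=12836
43. interest=⌊12836·123/10000⌋=157; principal=5986-157=5829; balance=12836-5829=7007
44. interest=⌊7007·123/10000⌋=86; principal=5986-86=5900; balance=7007-5900=1107
45. interest=⌊1107·123/10000⌋=13; principal=min(5986-13,1107)=1107; balance=1107-1107=0

1 2498 3488 199642
2 2455 3531 196111
3 2412 3574 192537
4 2368 3618 188919
5 2323 3663 185256
6 2278 3708 181548
7 2233 3753 177795
8 2186 3800 173995
9 2140 3846 170149
10 2092 3894 166255
11 2044 3942 162313
12 1996 3990 158323
13 1947 4039 154284
14 1897 4089 150195
15 1847 4139 146056
16 1796 4190 141866
17 1744 4242 137624
18 1692 4294 133330
19 1639 4347 128983
20 1586 4400 124583
21 1532 4454 120129
22 1477 4509 115620
23 1422 4564 111056
24 1365 4621 106435
25 1309 4677 101758
26 1251 4735 97023
27 1193 4793 92230
28 1134 4852 87378
29 1074 4912 82466
30 1014 4972 77494
31 953 5033 72461
32 891 5095 67366
33 828 5158 62208
34 765 5221 56987
35 700 5286 51701
36 635 5351 46350
37 570 5416 40934
38 503 5483 35451
39 436 5550 29901
40 367 5619 24282
41 298 5688 18594
42 228 5758 12836
43 157 5829 7007
44 86 5900 1107
45 13 1107 0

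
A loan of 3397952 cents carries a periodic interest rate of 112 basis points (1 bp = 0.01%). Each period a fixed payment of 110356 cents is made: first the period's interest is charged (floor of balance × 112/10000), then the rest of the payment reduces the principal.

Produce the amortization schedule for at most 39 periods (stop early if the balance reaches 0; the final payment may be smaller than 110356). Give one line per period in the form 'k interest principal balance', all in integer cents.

1. interest=⌊3397952·112/10000⌋=38057; principal=110356-38057=72299; balance=3397952-72299=3325653
2. interest=⌊3325653·112/10000⌋=37247; principal=110356-37247=73109; balance=3325653-73109=3252544
3. interest=⌊3252544·112/10000⌋=36428; principal=110356-36428=73928; balance=3252544-73928=3178616
4. interest=⌊3178616·112/10000⌋=35600; principal=110356-35600=74756; balance=3178616-74756=3103860
5. interest=⌊3103860·112/10000⌋=34763; principal=110356-34763=75593; balance=3103860-75593=3028267
6. interest=⌊3028267·112/10000⌋=33916; principal=110356-33916=76440; balance=3028267-76440=2951827
7. interest=⌊2951827·112/10000⌋=33060; principal=110356-33060=77296; balance=2951827-77296=2874531
8. interest=⌊2874531·112/10000⌋=32194; principal=110356-32194=78162; balance=2874531-78162=2796369
9. interest=⌊2796369·112/10000⌋=31319; principal=110356-31319=79037; balance=2796369-79037=2717332
10. interest=⌊2717332·112/10000⌋=30434; principal=110356-30434=79922; balance=2717332-79922=2637410
11. interest=⌊2637410·112/10000⌋=29538; principal=110356-29538=80818; balance=2637410-80818=2556592
12. interest=⌊2556592·112/10000⌋=28633; principal=110356-28633=81723; balance=2556592-81723=2474869
13. interest=⌊2474869·112/10000⌋=27718; principal=110356-27718=82638; balance=2474869-82638=2392231
14. interest=⌊2392231·112/10000⌋=26792; principal=110356-26792=83564; balance=2392231-83564=2308667
15. interest=⌊2308667·112/10000⌋=25857; principal=110356-25857=84499; balance=2308667-84499=2224168
16. interest=⌊2224168·112/10000⌋=24910; principal=110356-24910=85446; balance=2224168-85446=2138722
17. interest=⌊2138722·112/10000⌋=23953; principal=110356-23953=86403; balance=2138722-86403=2052319
18. interest=⌊2052319·112/10000⌋=22985; principal=110356-22985=87371; balance=2052319-87371=1964948
19. interest=⌊1964948·112/10000⌋=22007; principal=110356-22007=88349; balance=1964948-88349=1876599
20. interest=⌊1876599·112/10000⌋=21017; principal=110356-21017=89339; balance=1876599-89339=1787260
21. interest=⌊1787260·112/10000⌋=20017; principal=110356-20017=90339; balance=1787260-90339=1696921
22. interest=⌊1696921·112/10000⌋=19005; principal=110356-19005=91351; balance=1696921-91351=1605570
23. interest=⌊1605570·112/10000⌋=17982; principal=110356-17982=92374; balance=1605570-92374=1513196
24. interest=⌊1513196·112/10000⌋=16947; principal=110356-16947=93409; balance=1513196-93409=1419787
25. interest=⌊1419787·112/10000⌋=15901; principal=110356-15901=94455; balance=1419787-94455=1325332
26. interest=⌊1325332·112/10000⌋=14843; principal=110356-14843=95513; balance=1325332-95513=1229819
27. interest=⌊1229819·112/10000⌋=13773; principal=110356-13773=96583; balance=1229819-96583=1133236
28. interest=⌊1133236·112/10000⌋=12692; principal=110356-12692=97664; balance=1133236-97664=1035572
29. interest=⌊1035572·112/10000⌋=11598; principal=110356-11598=98758; balance=1035572-98758=936814
30. interest=⌊936814·112/10000⌋=10492; principal=110356-10492=99864; balance=936814-99864=836950
31. interest=⌊836950·112/10000⌋=9373; principal=110356-9373=100983; balance=836950-100983=735967
32. interest=⌊735967·112/10000⌋=8242; principal=110356-8242=102114; balance=735967-102114=633853
33. interest=⌊633853·112/10000⌋=7099; principal=110356-7099=103257; balance=633853-103257=530596
34. interest=⌊530596·112/10000⌋=5942; principal=110356-5942=104414; balance=530596-104414=426182
35. interest=⌊426182·112/10000⌋=4773; principal=110356-4773=105583; balance=426182-105583=320599
36. interest=⌊320599·112/10000⌋=3590; principal=110356-3590=106766; balance=320599-106766=213833
37. interest=⌊213833·112/10000⌋=2394; principal=110356-2394=107962; balance=213833-107962=105871
38. interest=⌊105871·112/10000⌋=1185; principal=min(110356-1185,105871)=105871; balance=105871-105871=0

1 38057 72299 3325653
2 37247 73109 3252544
3 36428 73928 3178616
4 35600 74756 3103860
5 34763 75593 3028267
6 33916 76440 2951827
7 33060 77296 2874531
8 32194 78162 2796369
9 31319 79037 2717332
10 30434 79922 2637410
11 29538 80818 2556592
12 28633 81723 2474869
13 27718 82638 2392231
14 26792 83564 2308667
15 25857 84499 2224168
16 24910 85446 2138722
17 23953 86403 2052319
18 22985 87371 1964948
19 22007 88349 1876599
20 21017 89339 1787260
21 20017 90339 1696921
22 19005 91351 1605570
23 17982 92374 1513196
24 16947 93409 1419787
25 15901 94455 1325332
26 14843 95513 1229819
27 13773 96583 1133236
28 12692 97664 1035572
29 11598 98758 936814
30 10492 99864 836950
31 9373 100983 735967
32 8242 102114 633853
33 7099 103257 530596
34 5942 104414 426182
35 4773 105583 320599
36 3590 106766 213833
37 2394 107962 105871
38 1185 105871 0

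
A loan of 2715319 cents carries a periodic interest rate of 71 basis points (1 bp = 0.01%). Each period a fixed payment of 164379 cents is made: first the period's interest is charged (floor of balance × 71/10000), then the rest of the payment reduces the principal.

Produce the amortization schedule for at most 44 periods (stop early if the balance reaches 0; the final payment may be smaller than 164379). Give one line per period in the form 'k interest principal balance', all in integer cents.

1. interest=⌊2715319·71/10000⌋=19278; principal=164379-19278=145101; balance=2715319-145101=2570218
2. interest=⌊2570218·71/10000⌋=18248; principal=164379-18248=146131; balance=2570218-146131=2424087
3. interest=⌊2424087·71/10000⌋=17211; principal=164379-17211=147168; balance=2424087-147168=2276919
4. interest=⌊2276919·71/10000⌋=16166; principal=164379-16166=148213; balance=2276919-148213=2128706
5. interest=⌊2128706·71/10000⌋=15113; principal=164379-15113=149266; balance=2128706-149266=1979440
6. interest=⌊1979440·71/10000⌋=14054; principal=164379-14054=150325; balance=1979440-150325=1829115
7. interest=⌊1829115·71/10000⌋=12986; principal=164379-12986=151393; balance=1829115-151393=1677722
8. interest=⌊1677722·71/10000⌋=11911; principal=164379-11911=152468; balance=1677722-152468=1525254
9. interest=⌊1525254·71/10000⌋=10829; principal=164379-10829=153550; balance=1525254-153550=1371704
10. interest=⌊1371704·71/10000⌋=9739; principal=164379-9739=154640; balance=1371704-154640=1217064
11. interest=⌊1217064·71/10000⌋=8641; principal=164379-8641=155738; balance=1217064-155738=1061326
12. interest=⌊1061326·71/10000⌋=7535; principal=164379-7535=156844; balance=1061326-156844=904482
13. interest=⌊904482·71/10000⌋=6421; principal=164379-6421=157958; balance=904482-157958=746524
14. interest=⌊746524·71/10000⌋=5300; principal=164379-5300=159079; balance=746524-159079=587445
15. interest=⌊587445·71/10000⌋=4170; principal=164379-4170=160209; balance=587445-160209=427236
16. interest=⌊427236·71/10000⌋=3033; principal=164379-3033=161346; balance=427236-161346=265890
17. interest=⌊265890·71/10000⌋=1887; principal=164379-1887=162492; balance=265890-162492=103398
18. interest=⌊103398·71/10000⌋=734; principal=min(164379-734,103398)=103398; balance=103398-103398=0

1 19278 145101 2570218
2 18248 146131 2424087
3 17211 147168 2276919
4 16166 148213 2128706
5 15113 149266 1979440
6 14054 150325 1829115
7 12986 151393 1677722
8 11911 152468 1525254
9 10829 153550 1371704
10 9739 154640 1217064
11 8641 155738 1061326
12 7535 156844 904482
13 6421 157958 746524
14 5300 159079 587445
15 4170 160209 427236
16 3033 161346 265890
17 1887 162492 103398
18 734 103398 0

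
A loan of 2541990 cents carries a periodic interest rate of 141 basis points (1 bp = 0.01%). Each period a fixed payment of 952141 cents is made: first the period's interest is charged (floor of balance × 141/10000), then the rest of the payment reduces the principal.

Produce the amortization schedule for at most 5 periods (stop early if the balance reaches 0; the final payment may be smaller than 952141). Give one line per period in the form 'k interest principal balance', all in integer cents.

1 35842 916299 1625691
2 22922 929219 696472
3 9820 696472 0

1. interest=⌊2541990·141/10000⌋=35842; principal=952141-35842=916299; balance=2541990-916299=1625691
2. interest=⌊1625691·141/10000⌋=22922; principal=952141-22922=929219; balance=1625691-929219=696472
3. interest=⌊696472·141/10000⌋=9820; principal=min(952141-9820,696472)=696472; balance=696472-696472=0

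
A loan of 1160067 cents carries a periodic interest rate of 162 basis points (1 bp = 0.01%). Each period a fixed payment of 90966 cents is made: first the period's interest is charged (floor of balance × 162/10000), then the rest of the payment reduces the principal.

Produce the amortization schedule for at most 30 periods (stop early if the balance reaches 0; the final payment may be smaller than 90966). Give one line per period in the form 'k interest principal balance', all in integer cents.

1. interest=⌊1160067·162/10000⌋=18793; principal=90966-18793=72173; balance=1160067-72173=1087894
2. interest=⌊1087894·162/10000⌋=17623; principal=90966-17623=73343; balance=1087894-73343=1014551
3. interest=⌊1014551·162/10000⌋=16435; principal=90966-16435=74531; balance=1014551-74531=940020
4. interest=⌊940020·162/10000⌋=15228; principal=90966-15228=75738; balance=940020-75738=864282
5. interest=⌊864282·162/10000⌋=14001; principal=90966-14001=76965; balance=864282-76965=787317
6. interest=⌊787317·162/10000⌋=12754; principal=90966-12754=78212; balance=787317-78212=709105
7. interest=⌊709105·162/10000⌋=11487; principal=90966-11487=79479; balance=709105-79479=629626
8. interest=⌊629626·162/10000⌋=10199; principal=90966-10199=80767; balance=629626-80767=548859
9. interest=⌊548859·162/10000⌋=8891; principal=90966-8891=82075; balance=548859-82075=466784
10. interest=⌊466784·162/10000⌋=7561; principal=90966-7561=83405; balance=466784-83405=383379
11. interest=⌊383379·162/10000⌋=6210; principal=90966-6210=84756; balance=383379-84756=298623
12. interest=⌊298623·162/10000⌋=4837; principal=90966-4837=86129; balance=298623-86129=212494
13. interest=⌊212494·162/10000⌋=3442; principal=90966-3442=87524; balance=212494-87524=124970
14. interest=⌊124970·162/10000⌋=2024; principal=90966-2024=88942; balance=124970-88942=36028
15. interest=⌊36028·162/10000⌋=583; principal=min(90966-583,36028)=36028; balance=36028-36028=0

1 18793 72173 1087894
2 17623 73343 1014551
3 16435 74531 940020
4 15228 75738 864282
5 14001 76965 787317
6 12754 78212 709105
7 11487 79479 629626
8 10199 80767 548859
9 8891 82075 466784
10 7561 83405 383379
11 6210 84756 298623
12 4837 86129 212494
13 3442 87524 124970
14 2024 88942 36028
15 583 36028 0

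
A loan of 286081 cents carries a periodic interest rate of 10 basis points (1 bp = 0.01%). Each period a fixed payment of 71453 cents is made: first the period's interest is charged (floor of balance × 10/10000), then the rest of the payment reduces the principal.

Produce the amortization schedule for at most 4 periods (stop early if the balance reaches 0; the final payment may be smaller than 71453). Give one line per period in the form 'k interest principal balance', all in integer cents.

1 286 71167 214914
2 214 71239 143675
3 143 71310 72365
4 72 71381 984

1. interest=⌊286081·10/10000⌋=286; principal=71453-286=71167; balance=286081-71167=214914
2. interest=⌊214914·10/10000⌋=214; principal=71453-214=71239; balance=214914-71239=143675
3. interest=⌊143675·10/10000⌋=143; principal=71453-143=71310; balance=143675-71310=72365
4. interest=⌊72365·10/10000⌋=72; principal=71453-72=71381; balance=72365-71381=984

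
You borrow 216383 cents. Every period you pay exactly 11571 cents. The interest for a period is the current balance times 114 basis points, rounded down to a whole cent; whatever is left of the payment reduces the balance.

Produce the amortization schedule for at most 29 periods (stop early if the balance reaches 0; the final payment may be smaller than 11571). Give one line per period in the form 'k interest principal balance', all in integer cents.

1. interest=⌊216383·114/10000⌋=2466; principal=11571-2466=9105; balance=216383-9105=207278
2. interest=⌊207278·114/10000⌋=2362; principal=11571-2362=9209; balance=207278-9209=198069
3. interest=⌊198069·114/10000⌋=2257; principal=11571-2257=9314; balance=198069-9314=188755
4. interest=⌊188755·114/10000⌋=2151; principal=11571-2151=9420; balance=188755-9420=179335
5. interest=⌊179335·114/10000⌋=2044; principal=11571-2044=9527; balance=179335-9527=169808
6. interest=⌊169808·114/10000⌋=1935; principal=11571-1935=9636; balance=169808-9636=160172
7. interest=⌊160172·114/10000⌋=1825; principal=11571-1825=9746; balance=160172-9746=150426
8. interest=⌊150426·114/10000⌋=1714; principal=11571-1714=9857; balance=150426-9857=140569
9. interest=⌊140569·114/10000⌋=1602; principal=11571-1602=9969; balance=140569-9969=130600
10. interest=⌊130600·114/10000⌋=1488; principal=11571-1488=10083; balance=130600-10083=120517
11. interest=⌊120517·114/10000⌋=1373; principal=11571-1373=10198; balance=120517-10198=110319
12. interest=⌊110319·114/10000⌋=1257; principal=11571-1257=10314; balance=110319-10314=100005
13. interest=⌊100005·114/10000⌋=1140; principal=11571-1140=10431; balance=100005-10431=89574
14. interest=⌊89574·114/10000⌋=1021; principal=11571-1021=10550; balance=89574-10550=79024
15. interest=⌊79024·114/10000⌋=900; principal=11571-900=10671; balance=79024-10671=68353
16. interest=⌊68353·114/10000⌋=779; principal=11571-779=10792; balance=68353-10792=57561
17. interest=⌊57561·114/10000⌋=656; principal=11571-656=10915; balance=57561-10915=46646
18. interest=⌊46646·114/10000⌋=531; principal=11571-531=11040; balance=46646-11040=35606
19. interest=⌊35606·114/10000⌋=405; principal=11571-405=11166; balance=35606-11166=24440
20. interest=⌊24440·114/10000⌋=278; principal=11571-278=11293; balance=24440-11293=13147
21. interest=⌊13147·114/10000⌋=149; principal=11571-149=11422; balance=13147-11422=1725
22. interest=⌊1725·114/10000⌋=19; principal=min(11571-19,1725)=1725; balance=1725-1725=0

1 2466 9105 207278
2 2362 9209 198069
3 2257 9314 188755
4 2151 9420 179335
5 2044 9527 169808
6 1935 9636 160172
7 1825 9746 150426
8 1714 9857 140569
9 1602 9969 130600
10 1488 10083 120517
11 1373 10198 110319
12 1257 10314 100005
13 1140 10431 89574
14 1021 10550 79024
15 900 10671 68353
16 779 10792 57561
17 656 10915 46646
18 531 11040 35606
19 405 11166 24440
20 278 11293 13147
21 149 11422 1725
22 19 1725 0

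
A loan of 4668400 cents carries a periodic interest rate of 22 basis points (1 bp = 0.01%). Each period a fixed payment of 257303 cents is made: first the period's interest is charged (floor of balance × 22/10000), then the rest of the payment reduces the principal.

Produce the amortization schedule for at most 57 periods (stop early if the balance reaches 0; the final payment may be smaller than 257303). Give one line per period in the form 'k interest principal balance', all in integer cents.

1. interest=⌊4668400·22/10000⌋=10270; principal=257303-10270=247033; balance=4668400-247033=4421367
2. interest=⌊4421367·22/10000⌋=9727; principal=257303-9727=247576; balance=4421367-247576=4173791
3. interest=⌊4173791·22/10000⌋=9182; principal=257303-9182=248121; balance=4173791-248121=3925670
4. interest=⌊3925670·22/10000⌋=8636; principal=257303-8636=248667; balance=3925670-248667=3677003
5. interest=⌊3677003·22/10000⌋=8089; principal=257303-8089=249214; balance=3677003-249214=3427789
6. interest=⌊3427789·22/10000⌋=7541; principal=257303-7541=249762; balance=3427789-249762=3178027
7. interest=⌊3178027·22/10000⌋=6991; principal=257303-6991=250312; balance=3178027-250312=2927715
8. interest=⌊2927715·22/10000⌋=6440; principal=257303-6440=250863; balance=2927715-250863=2676852
9. interest=⌊2676852·22/10000⌋=5889; principal=257303-5889=251414; balance=2676852-251414=2425438
10. interest=⌊2425438·22/10000⌋=5335; principal=257303-5335=251968; balance=2425438-251968=2173470
11. interest=⌊2173470·22/10000⌋=4781; principal=257303-4781=252522; balance=2173470-252522=1920948
12. interest=⌊1920948·22/10000⌋=4226; principal=257303-4226=253077; balance=1920948-253077=1667871
13. interest=⌊1667871·22/10000⌋=3669; principal=257303-3669=253634; balance=1667871-253634=1414237
14. interest=⌊1414237·22/10000⌋=3111; principal=257303-3111=254192; balance=1414237-254192=1160045
15. interest=⌊1160045·22/10000⌋=2552; principal=257303-2552=254751; balance=1160045-254751=905294
16. interest=⌊905294·22/10000⌋=1991; principal=257303-1991=255312; balance=905294-255312=649982
17. interest=⌊649982·22/10000⌋=1429; principal=257303-1429=255874; balance=649982-255874=394108
18. interest=⌊394108·22/10000⌋=867; principal=257303-867=256436; balance=394108-256436=137672
19. interest=⌊137672·22/10000⌋=302; principal=min(257303-302,137672)=137672; balance=137672-137672=0

1 10270 247033 4421367
2 9727 247576 4173791
3 9182 248121 3925670
4 8636 248667 3677003
5 8089 249214 3427789
6 7541 249762 3178027
7 6991 250312 2927715
8 6440 250863 2676852
9 5889 251414 2425438
10 5335 251968 2173470
11 4781 252522 1920948
12 4226 253077 1667871
13 3669 253634 1414237
14 3111 254192 1160045
15 2552 254751 905294
16 1991 255312 649982
17 1429 255874 394108
18 867 256436 137672
19 302 137672 0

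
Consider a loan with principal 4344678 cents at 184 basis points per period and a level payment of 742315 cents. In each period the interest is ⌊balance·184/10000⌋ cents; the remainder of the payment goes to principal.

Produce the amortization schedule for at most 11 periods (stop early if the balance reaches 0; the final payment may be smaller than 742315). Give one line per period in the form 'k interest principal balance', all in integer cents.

1. interest=⌊4344678·184/10000⌋=79942; principal=742315-79942=662373; balance=4344678-662373=3682305
2. interest=⌊3682305·184/10000⌋=67754; principal=742315-67754=674561; balance=3682305-674561=3007744
3. interest=⌊3007744·184/10000⌋=55342; principal=742315-55342=686973; balance=3007744-686973=2320771
4. interest=⌊2320771·184/10000⌋=42702; principal=742315-42702=699613; balance=2320771-699613=1621158
5. interest=⌊1621158·184/10000⌋=29829; principal=742315-29829=712486; balance=1621158-712486=908672
6. interest=⌊908672·184/10000⌋=16719; principal=742315-16719=725596; balance=908672-725596=183076
7. interest=⌊183076·184/10000⌋=3368; principal=min(742315-3368,183076)=183076; balance=183076-183076=0

1 79942 662373 3682305
2 67754 674561 3007744
3 55342 686973 2320771
4 42702 699613 1621158
5 29829 712486 908672
6 16719 725596 183076
7 3368 183076 0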